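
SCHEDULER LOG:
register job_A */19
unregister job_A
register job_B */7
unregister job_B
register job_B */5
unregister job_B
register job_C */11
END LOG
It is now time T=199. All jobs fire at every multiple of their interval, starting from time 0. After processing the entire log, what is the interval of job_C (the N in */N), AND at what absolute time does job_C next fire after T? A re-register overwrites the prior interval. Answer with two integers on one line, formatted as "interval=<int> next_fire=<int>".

Op 1: register job_A */19 -> active={job_A:*/19}
Op 2: unregister job_A -> active={}
Op 3: register job_B */7 -> active={job_B:*/7}
Op 4: unregister job_B -> active={}
Op 5: register job_B */5 -> active={job_B:*/5}
Op 6: unregister job_B -> active={}
Op 7: register job_C */11 -> active={job_C:*/11}
Final interval of job_C = 11
Next fire of job_C after T=199: (199//11+1)*11 = 209

Answer: interval=11 next_fire=209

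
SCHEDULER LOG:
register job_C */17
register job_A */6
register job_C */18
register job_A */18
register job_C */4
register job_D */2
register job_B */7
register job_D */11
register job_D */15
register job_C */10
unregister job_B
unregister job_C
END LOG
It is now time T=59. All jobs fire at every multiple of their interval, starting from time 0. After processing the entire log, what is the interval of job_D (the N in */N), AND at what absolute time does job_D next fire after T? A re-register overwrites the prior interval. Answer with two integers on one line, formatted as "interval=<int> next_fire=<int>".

Op 1: register job_C */17 -> active={job_C:*/17}
Op 2: register job_A */6 -> active={job_A:*/6, job_C:*/17}
Op 3: register job_C */18 -> active={job_A:*/6, job_C:*/18}
Op 4: register job_A */18 -> active={job_A:*/18, job_C:*/18}
Op 5: register job_C */4 -> active={job_A:*/18, job_C:*/4}
Op 6: register job_D */2 -> active={job_A:*/18, job_C:*/4, job_D:*/2}
Op 7: register job_B */7 -> active={job_A:*/18, job_B:*/7, job_C:*/4, job_D:*/2}
Op 8: register job_D */11 -> active={job_A:*/18, job_B:*/7, job_C:*/4, job_D:*/11}
Op 9: register job_D */15 -> active={job_A:*/18, job_B:*/7, job_C:*/4, job_D:*/15}
Op 10: register job_C */10 -> active={job_A:*/18, job_B:*/7, job_C:*/10, job_D:*/15}
Op 11: unregister job_B -> active={job_A:*/18, job_C:*/10, job_D:*/15}
Op 12: unregister job_C -> active={job_A:*/18, job_D:*/15}
Final interval of job_D = 15
Next fire of job_D after T=59: (59//15+1)*15 = 60

Answer: interval=15 next_fire=60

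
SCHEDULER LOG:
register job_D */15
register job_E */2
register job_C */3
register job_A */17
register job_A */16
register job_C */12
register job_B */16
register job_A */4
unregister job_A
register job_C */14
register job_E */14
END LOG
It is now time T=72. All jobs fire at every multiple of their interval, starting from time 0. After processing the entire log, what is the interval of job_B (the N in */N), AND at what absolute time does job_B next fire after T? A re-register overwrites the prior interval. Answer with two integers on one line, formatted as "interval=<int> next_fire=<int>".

Answer: interval=16 next_fire=80

Derivation:
Op 1: register job_D */15 -> active={job_D:*/15}
Op 2: register job_E */2 -> active={job_D:*/15, job_E:*/2}
Op 3: register job_C */3 -> active={job_C:*/3, job_D:*/15, job_E:*/2}
Op 4: register job_A */17 -> active={job_A:*/17, job_C:*/3, job_D:*/15, job_E:*/2}
Op 5: register job_A */16 -> active={job_A:*/16, job_C:*/3, job_D:*/15, job_E:*/2}
Op 6: register job_C */12 -> active={job_A:*/16, job_C:*/12, job_D:*/15, job_E:*/2}
Op 7: register job_B */16 -> active={job_A:*/16, job_B:*/16, job_C:*/12, job_D:*/15, job_E:*/2}
Op 8: register job_A */4 -> active={job_A:*/4, job_B:*/16, job_C:*/12, job_D:*/15, job_E:*/2}
Op 9: unregister job_A -> active={job_B:*/16, job_C:*/12, job_D:*/15, job_E:*/2}
Op 10: register job_C */14 -> active={job_B:*/16, job_C:*/14, job_D:*/15, job_E:*/2}
Op 11: register job_E */14 -> active={job_B:*/16, job_C:*/14, job_D:*/15, job_E:*/14}
Final interval of job_B = 16
Next fire of job_B after T=72: (72//16+1)*16 = 80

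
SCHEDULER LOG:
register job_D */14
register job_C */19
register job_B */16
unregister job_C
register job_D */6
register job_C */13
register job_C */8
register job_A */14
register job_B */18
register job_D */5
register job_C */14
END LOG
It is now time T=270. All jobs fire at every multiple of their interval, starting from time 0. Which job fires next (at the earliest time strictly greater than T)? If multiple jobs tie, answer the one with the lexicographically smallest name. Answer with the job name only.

Op 1: register job_D */14 -> active={job_D:*/14}
Op 2: register job_C */19 -> active={job_C:*/19, job_D:*/14}
Op 3: register job_B */16 -> active={job_B:*/16, job_C:*/19, job_D:*/14}
Op 4: unregister job_C -> active={job_B:*/16, job_D:*/14}
Op 5: register job_D */6 -> active={job_B:*/16, job_D:*/6}
Op 6: register job_C */13 -> active={job_B:*/16, job_C:*/13, job_D:*/6}
Op 7: register job_C */8 -> active={job_B:*/16, job_C:*/8, job_D:*/6}
Op 8: register job_A */14 -> active={job_A:*/14, job_B:*/16, job_C:*/8, job_D:*/6}
Op 9: register job_B */18 -> active={job_A:*/14, job_B:*/18, job_C:*/8, job_D:*/6}
Op 10: register job_D */5 -> active={job_A:*/14, job_B:*/18, job_C:*/8, job_D:*/5}
Op 11: register job_C */14 -> active={job_A:*/14, job_B:*/18, job_C:*/14, job_D:*/5}
  job_A: interval 14, next fire after T=270 is 280
  job_B: interval 18, next fire after T=270 is 288
  job_C: interval 14, next fire after T=270 is 280
  job_D: interval 5, next fire after T=270 is 275
Earliest = 275, winner (lex tiebreak) = job_D

Answer: job_D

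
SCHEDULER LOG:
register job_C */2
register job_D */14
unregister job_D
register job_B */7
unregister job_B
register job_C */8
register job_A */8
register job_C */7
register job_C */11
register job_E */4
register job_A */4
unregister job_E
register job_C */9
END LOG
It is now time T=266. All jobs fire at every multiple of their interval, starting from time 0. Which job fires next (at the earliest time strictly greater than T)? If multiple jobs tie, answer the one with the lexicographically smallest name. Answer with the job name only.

Answer: job_A

Derivation:
Op 1: register job_C */2 -> active={job_C:*/2}
Op 2: register job_D */14 -> active={job_C:*/2, job_D:*/14}
Op 3: unregister job_D -> active={job_C:*/2}
Op 4: register job_B */7 -> active={job_B:*/7, job_C:*/2}
Op 5: unregister job_B -> active={job_C:*/2}
Op 6: register job_C */8 -> active={job_C:*/8}
Op 7: register job_A */8 -> active={job_A:*/8, job_C:*/8}
Op 8: register job_C */7 -> active={job_A:*/8, job_C:*/7}
Op 9: register job_C */11 -> active={job_A:*/8, job_C:*/11}
Op 10: register job_E */4 -> active={job_A:*/8, job_C:*/11, job_E:*/4}
Op 11: register job_A */4 -> active={job_A:*/4, job_C:*/11, job_E:*/4}
Op 12: unregister job_E -> active={job_A:*/4, job_C:*/11}
Op 13: register job_C */9 -> active={job_A:*/4, job_C:*/9}
  job_A: interval 4, next fire after T=266 is 268
  job_C: interval 9, next fire after T=266 is 270
Earliest = 268, winner (lex tiebreak) = job_A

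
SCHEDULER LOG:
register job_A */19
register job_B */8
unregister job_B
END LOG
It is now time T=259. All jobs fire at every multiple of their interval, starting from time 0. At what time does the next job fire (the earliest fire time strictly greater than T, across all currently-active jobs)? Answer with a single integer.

Answer: 266

Derivation:
Op 1: register job_A */19 -> active={job_A:*/19}
Op 2: register job_B */8 -> active={job_A:*/19, job_B:*/8}
Op 3: unregister job_B -> active={job_A:*/19}
  job_A: interval 19, next fire after T=259 is 266
Earliest fire time = 266 (job job_A)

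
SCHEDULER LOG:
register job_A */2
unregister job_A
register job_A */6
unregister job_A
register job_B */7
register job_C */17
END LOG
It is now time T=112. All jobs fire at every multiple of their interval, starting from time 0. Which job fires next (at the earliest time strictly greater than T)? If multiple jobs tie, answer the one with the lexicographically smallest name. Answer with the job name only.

Answer: job_B

Derivation:
Op 1: register job_A */2 -> active={job_A:*/2}
Op 2: unregister job_A -> active={}
Op 3: register job_A */6 -> active={job_A:*/6}
Op 4: unregister job_A -> active={}
Op 5: register job_B */7 -> active={job_B:*/7}
Op 6: register job_C */17 -> active={job_B:*/7, job_C:*/17}
  job_B: interval 7, next fire after T=112 is 119
  job_C: interval 17, next fire after T=112 is 119
Earliest = 119, winner (lex tiebreak) = job_B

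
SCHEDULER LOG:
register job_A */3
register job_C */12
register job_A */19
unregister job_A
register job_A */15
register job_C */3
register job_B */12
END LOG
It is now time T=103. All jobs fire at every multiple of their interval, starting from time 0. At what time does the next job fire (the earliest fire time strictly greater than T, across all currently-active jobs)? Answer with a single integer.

Op 1: register job_A */3 -> active={job_A:*/3}
Op 2: register job_C */12 -> active={job_A:*/3, job_C:*/12}
Op 3: register job_A */19 -> active={job_A:*/19, job_C:*/12}
Op 4: unregister job_A -> active={job_C:*/12}
Op 5: register job_A */15 -> active={job_A:*/15, job_C:*/12}
Op 6: register job_C */3 -> active={job_A:*/15, job_C:*/3}
Op 7: register job_B */12 -> active={job_A:*/15, job_B:*/12, job_C:*/3}
  job_A: interval 15, next fire after T=103 is 105
  job_B: interval 12, next fire after T=103 is 108
  job_C: interval 3, next fire after T=103 is 105
Earliest fire time = 105 (job job_A)

Answer: 105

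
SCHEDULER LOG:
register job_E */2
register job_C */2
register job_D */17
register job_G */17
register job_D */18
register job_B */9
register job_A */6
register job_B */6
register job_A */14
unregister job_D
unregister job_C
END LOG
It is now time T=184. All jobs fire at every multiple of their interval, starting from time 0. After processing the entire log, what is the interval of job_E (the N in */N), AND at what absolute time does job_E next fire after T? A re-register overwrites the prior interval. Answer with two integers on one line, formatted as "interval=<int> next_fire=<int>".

Op 1: register job_E */2 -> active={job_E:*/2}
Op 2: register job_C */2 -> active={job_C:*/2, job_E:*/2}
Op 3: register job_D */17 -> active={job_C:*/2, job_D:*/17, job_E:*/2}
Op 4: register job_G */17 -> active={job_C:*/2, job_D:*/17, job_E:*/2, job_G:*/17}
Op 5: register job_D */18 -> active={job_C:*/2, job_D:*/18, job_E:*/2, job_G:*/17}
Op 6: register job_B */9 -> active={job_B:*/9, job_C:*/2, job_D:*/18, job_E:*/2, job_G:*/17}
Op 7: register job_A */6 -> active={job_A:*/6, job_B:*/9, job_C:*/2, job_D:*/18, job_E:*/2, job_G:*/17}
Op 8: register job_B */6 -> active={job_A:*/6, job_B:*/6, job_C:*/2, job_D:*/18, job_E:*/2, job_G:*/17}
Op 9: register job_A */14 -> active={job_A:*/14, job_B:*/6, job_C:*/2, job_D:*/18, job_E:*/2, job_G:*/17}
Op 10: unregister job_D -> active={job_A:*/14, job_B:*/6, job_C:*/2, job_E:*/2, job_G:*/17}
Op 11: unregister job_C -> active={job_A:*/14, job_B:*/6, job_E:*/2, job_G:*/17}
Final interval of job_E = 2
Next fire of job_E after T=184: (184//2+1)*2 = 186

Answer: interval=2 next_fire=186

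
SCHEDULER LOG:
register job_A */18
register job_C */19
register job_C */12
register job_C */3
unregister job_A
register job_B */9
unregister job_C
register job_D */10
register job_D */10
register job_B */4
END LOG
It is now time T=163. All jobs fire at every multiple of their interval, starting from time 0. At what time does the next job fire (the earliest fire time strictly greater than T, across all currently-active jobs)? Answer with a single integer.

Answer: 164

Derivation:
Op 1: register job_A */18 -> active={job_A:*/18}
Op 2: register job_C */19 -> active={job_A:*/18, job_C:*/19}
Op 3: register job_C */12 -> active={job_A:*/18, job_C:*/12}
Op 4: register job_C */3 -> active={job_A:*/18, job_C:*/3}
Op 5: unregister job_A -> active={job_C:*/3}
Op 6: register job_B */9 -> active={job_B:*/9, job_C:*/3}
Op 7: unregister job_C -> active={job_B:*/9}
Op 8: register job_D */10 -> active={job_B:*/9, job_D:*/10}
Op 9: register job_D */10 -> active={job_B:*/9, job_D:*/10}
Op 10: register job_B */4 -> active={job_B:*/4, job_D:*/10}
  job_B: interval 4, next fire after T=163 is 164
  job_D: interval 10, next fire after T=163 is 170
Earliest fire time = 164 (job job_B)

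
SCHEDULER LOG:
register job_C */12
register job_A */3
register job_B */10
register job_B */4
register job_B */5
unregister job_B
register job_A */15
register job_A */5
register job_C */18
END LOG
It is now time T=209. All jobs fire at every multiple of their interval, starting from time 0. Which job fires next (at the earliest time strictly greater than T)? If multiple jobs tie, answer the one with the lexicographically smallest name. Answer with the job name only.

Op 1: register job_C */12 -> active={job_C:*/12}
Op 2: register job_A */3 -> active={job_A:*/3, job_C:*/12}
Op 3: register job_B */10 -> active={job_A:*/3, job_B:*/10, job_C:*/12}
Op 4: register job_B */4 -> active={job_A:*/3, job_B:*/4, job_C:*/12}
Op 5: register job_B */5 -> active={job_A:*/3, job_B:*/5, job_C:*/12}
Op 6: unregister job_B -> active={job_A:*/3, job_C:*/12}
Op 7: register job_A */15 -> active={job_A:*/15, job_C:*/12}
Op 8: register job_A */5 -> active={job_A:*/5, job_C:*/12}
Op 9: register job_C */18 -> active={job_A:*/5, job_C:*/18}
  job_A: interval 5, next fire after T=209 is 210
  job_C: interval 18, next fire after T=209 is 216
Earliest = 210, winner (lex tiebreak) = job_A

Answer: job_A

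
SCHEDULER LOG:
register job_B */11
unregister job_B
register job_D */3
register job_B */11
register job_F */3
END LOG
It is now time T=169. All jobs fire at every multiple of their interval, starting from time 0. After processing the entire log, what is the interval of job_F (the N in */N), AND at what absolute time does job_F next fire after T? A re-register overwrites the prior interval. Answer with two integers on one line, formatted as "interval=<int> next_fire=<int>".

Op 1: register job_B */11 -> active={job_B:*/11}
Op 2: unregister job_B -> active={}
Op 3: register job_D */3 -> active={job_D:*/3}
Op 4: register job_B */11 -> active={job_B:*/11, job_D:*/3}
Op 5: register job_F */3 -> active={job_B:*/11, job_D:*/3, job_F:*/3}
Final interval of job_F = 3
Next fire of job_F after T=169: (169//3+1)*3 = 171

Answer: interval=3 next_fire=171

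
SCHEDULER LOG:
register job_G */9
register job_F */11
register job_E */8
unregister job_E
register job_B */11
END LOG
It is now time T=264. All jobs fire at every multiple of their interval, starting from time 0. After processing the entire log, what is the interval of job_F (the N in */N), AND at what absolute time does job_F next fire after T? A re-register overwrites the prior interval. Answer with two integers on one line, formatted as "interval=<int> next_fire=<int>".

Op 1: register job_G */9 -> active={job_G:*/9}
Op 2: register job_F */11 -> active={job_F:*/11, job_G:*/9}
Op 3: register job_E */8 -> active={job_E:*/8, job_F:*/11, job_G:*/9}
Op 4: unregister job_E -> active={job_F:*/11, job_G:*/9}
Op 5: register job_B */11 -> active={job_B:*/11, job_F:*/11, job_G:*/9}
Final interval of job_F = 11
Next fire of job_F after T=264: (264//11+1)*11 = 275

Answer: interval=11 next_fire=275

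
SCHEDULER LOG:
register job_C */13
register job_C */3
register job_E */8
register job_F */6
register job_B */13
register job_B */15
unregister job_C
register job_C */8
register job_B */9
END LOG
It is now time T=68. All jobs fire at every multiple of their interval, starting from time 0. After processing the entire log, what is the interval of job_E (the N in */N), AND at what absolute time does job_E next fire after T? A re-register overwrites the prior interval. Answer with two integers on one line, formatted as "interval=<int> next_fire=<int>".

Answer: interval=8 next_fire=72

Derivation:
Op 1: register job_C */13 -> active={job_C:*/13}
Op 2: register job_C */3 -> active={job_C:*/3}
Op 3: register job_E */8 -> active={job_C:*/3, job_E:*/8}
Op 4: register job_F */6 -> active={job_C:*/3, job_E:*/8, job_F:*/6}
Op 5: register job_B */13 -> active={job_B:*/13, job_C:*/3, job_E:*/8, job_F:*/6}
Op 6: register job_B */15 -> active={job_B:*/15, job_C:*/3, job_E:*/8, job_F:*/6}
Op 7: unregister job_C -> active={job_B:*/15, job_E:*/8, job_F:*/6}
Op 8: register job_C */8 -> active={job_B:*/15, job_C:*/8, job_E:*/8, job_F:*/6}
Op 9: register job_B */9 -> active={job_B:*/9, job_C:*/8, job_E:*/8, job_F:*/6}
Final interval of job_E = 8
Next fire of job_E after T=68: (68//8+1)*8 = 72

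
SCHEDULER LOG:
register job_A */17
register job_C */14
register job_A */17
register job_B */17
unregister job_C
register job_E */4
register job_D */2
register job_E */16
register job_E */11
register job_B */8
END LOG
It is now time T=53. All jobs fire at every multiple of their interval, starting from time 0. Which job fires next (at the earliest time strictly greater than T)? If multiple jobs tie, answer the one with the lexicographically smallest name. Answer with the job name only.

Answer: job_D

Derivation:
Op 1: register job_A */17 -> active={job_A:*/17}
Op 2: register job_C */14 -> active={job_A:*/17, job_C:*/14}
Op 3: register job_A */17 -> active={job_A:*/17, job_C:*/14}
Op 4: register job_B */17 -> active={job_A:*/17, job_B:*/17, job_C:*/14}
Op 5: unregister job_C -> active={job_A:*/17, job_B:*/17}
Op 6: register job_E */4 -> active={job_A:*/17, job_B:*/17, job_E:*/4}
Op 7: register job_D */2 -> active={job_A:*/17, job_B:*/17, job_D:*/2, job_E:*/4}
Op 8: register job_E */16 -> active={job_A:*/17, job_B:*/17, job_D:*/2, job_E:*/16}
Op 9: register job_E */11 -> active={job_A:*/17, job_B:*/17, job_D:*/2, job_E:*/11}
Op 10: register job_B */8 -> active={job_A:*/17, job_B:*/8, job_D:*/2, job_E:*/11}
  job_A: interval 17, next fire after T=53 is 68
  job_B: interval 8, next fire after T=53 is 56
  job_D: interval 2, next fire after T=53 is 54
  job_E: interval 11, next fire after T=53 is 55
Earliest = 54, winner (lex tiebreak) = job_D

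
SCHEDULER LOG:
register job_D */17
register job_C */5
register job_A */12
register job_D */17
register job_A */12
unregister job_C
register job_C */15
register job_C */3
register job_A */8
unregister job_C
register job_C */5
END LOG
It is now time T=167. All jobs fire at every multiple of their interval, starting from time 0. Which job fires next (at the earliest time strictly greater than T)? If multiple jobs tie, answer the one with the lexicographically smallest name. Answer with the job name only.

Op 1: register job_D */17 -> active={job_D:*/17}
Op 2: register job_C */5 -> active={job_C:*/5, job_D:*/17}
Op 3: register job_A */12 -> active={job_A:*/12, job_C:*/5, job_D:*/17}
Op 4: register job_D */17 -> active={job_A:*/12, job_C:*/5, job_D:*/17}
Op 5: register job_A */12 -> active={job_A:*/12, job_C:*/5, job_D:*/17}
Op 6: unregister job_C -> active={job_A:*/12, job_D:*/17}
Op 7: register job_C */15 -> active={job_A:*/12, job_C:*/15, job_D:*/17}
Op 8: register job_C */3 -> active={job_A:*/12, job_C:*/3, job_D:*/17}
Op 9: register job_A */8 -> active={job_A:*/8, job_C:*/3, job_D:*/17}
Op 10: unregister job_C -> active={job_A:*/8, job_D:*/17}
Op 11: register job_C */5 -> active={job_A:*/8, job_C:*/5, job_D:*/17}
  job_A: interval 8, next fire after T=167 is 168
  job_C: interval 5, next fire after T=167 is 170
  job_D: interval 17, next fire after T=167 is 170
Earliest = 168, winner (lex tiebreak) = job_A

Answer: job_A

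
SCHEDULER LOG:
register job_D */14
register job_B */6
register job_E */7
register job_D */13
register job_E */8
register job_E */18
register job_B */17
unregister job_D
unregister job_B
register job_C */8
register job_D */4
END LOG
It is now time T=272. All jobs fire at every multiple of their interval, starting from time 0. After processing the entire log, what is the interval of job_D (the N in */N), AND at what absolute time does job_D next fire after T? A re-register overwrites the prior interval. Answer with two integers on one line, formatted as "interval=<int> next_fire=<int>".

Op 1: register job_D */14 -> active={job_D:*/14}
Op 2: register job_B */6 -> active={job_B:*/6, job_D:*/14}
Op 3: register job_E */7 -> active={job_B:*/6, job_D:*/14, job_E:*/7}
Op 4: register job_D */13 -> active={job_B:*/6, job_D:*/13, job_E:*/7}
Op 5: register job_E */8 -> active={job_B:*/6, job_D:*/13, job_E:*/8}
Op 6: register job_E */18 -> active={job_B:*/6, job_D:*/13, job_E:*/18}
Op 7: register job_B */17 -> active={job_B:*/17, job_D:*/13, job_E:*/18}
Op 8: unregister job_D -> active={job_B:*/17, job_E:*/18}
Op 9: unregister job_B -> active={job_E:*/18}
Op 10: register job_C */8 -> active={job_C:*/8, job_E:*/18}
Op 11: register job_D */4 -> active={job_C:*/8, job_D:*/4, job_E:*/18}
Final interval of job_D = 4
Next fire of job_D after T=272: (272//4+1)*4 = 276

Answer: interval=4 next_fire=276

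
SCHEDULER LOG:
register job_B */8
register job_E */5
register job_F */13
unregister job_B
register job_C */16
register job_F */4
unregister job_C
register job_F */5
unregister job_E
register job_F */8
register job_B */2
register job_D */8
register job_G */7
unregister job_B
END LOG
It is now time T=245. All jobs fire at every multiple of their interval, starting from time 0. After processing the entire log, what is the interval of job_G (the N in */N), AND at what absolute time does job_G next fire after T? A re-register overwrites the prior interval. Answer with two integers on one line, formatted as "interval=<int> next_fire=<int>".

Answer: interval=7 next_fire=252

Derivation:
Op 1: register job_B */8 -> active={job_B:*/8}
Op 2: register job_E */5 -> active={job_B:*/8, job_E:*/5}
Op 3: register job_F */13 -> active={job_B:*/8, job_E:*/5, job_F:*/13}
Op 4: unregister job_B -> active={job_E:*/5, job_F:*/13}
Op 5: register job_C */16 -> active={job_C:*/16, job_E:*/5, job_F:*/13}
Op 6: register job_F */4 -> active={job_C:*/16, job_E:*/5, job_F:*/4}
Op 7: unregister job_C -> active={job_E:*/5, job_F:*/4}
Op 8: register job_F */5 -> active={job_E:*/5, job_F:*/5}
Op 9: unregister job_E -> active={job_F:*/5}
Op 10: register job_F */8 -> active={job_F:*/8}
Op 11: register job_B */2 -> active={job_B:*/2, job_F:*/8}
Op 12: register job_D */8 -> active={job_B:*/2, job_D:*/8, job_F:*/8}
Op 13: register job_G */7 -> active={job_B:*/2, job_D:*/8, job_F:*/8, job_G:*/7}
Op 14: unregister job_B -> active={job_D:*/8, job_F:*/8, job_G:*/7}
Final interval of job_G = 7
Next fire of job_G after T=245: (245//7+1)*7 = 252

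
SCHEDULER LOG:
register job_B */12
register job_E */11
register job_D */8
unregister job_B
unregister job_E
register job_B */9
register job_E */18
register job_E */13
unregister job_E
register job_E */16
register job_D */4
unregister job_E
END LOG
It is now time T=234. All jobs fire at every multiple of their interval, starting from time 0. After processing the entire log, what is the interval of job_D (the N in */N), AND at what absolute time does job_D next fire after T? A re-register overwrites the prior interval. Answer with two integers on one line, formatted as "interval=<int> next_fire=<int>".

Op 1: register job_B */12 -> active={job_B:*/12}
Op 2: register job_E */11 -> active={job_B:*/12, job_E:*/11}
Op 3: register job_D */8 -> active={job_B:*/12, job_D:*/8, job_E:*/11}
Op 4: unregister job_B -> active={job_D:*/8, job_E:*/11}
Op 5: unregister job_E -> active={job_D:*/8}
Op 6: register job_B */9 -> active={job_B:*/9, job_D:*/8}
Op 7: register job_E */18 -> active={job_B:*/9, job_D:*/8, job_E:*/18}
Op 8: register job_E */13 -> active={job_B:*/9, job_D:*/8, job_E:*/13}
Op 9: unregister job_E -> active={job_B:*/9, job_D:*/8}
Op 10: register job_E */16 -> active={job_B:*/9, job_D:*/8, job_E:*/16}
Op 11: register job_D */4 -> active={job_B:*/9, job_D:*/4, job_E:*/16}
Op 12: unregister job_E -> active={job_B:*/9, job_D:*/4}
Final interval of job_D = 4
Next fire of job_D after T=234: (234//4+1)*4 = 236

Answer: interval=4 next_fire=236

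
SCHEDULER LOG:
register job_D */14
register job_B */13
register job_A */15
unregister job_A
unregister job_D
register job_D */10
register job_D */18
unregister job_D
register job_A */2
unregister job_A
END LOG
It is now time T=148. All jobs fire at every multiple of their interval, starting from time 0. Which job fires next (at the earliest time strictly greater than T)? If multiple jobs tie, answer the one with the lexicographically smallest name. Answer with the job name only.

Op 1: register job_D */14 -> active={job_D:*/14}
Op 2: register job_B */13 -> active={job_B:*/13, job_D:*/14}
Op 3: register job_A */15 -> active={job_A:*/15, job_B:*/13, job_D:*/14}
Op 4: unregister job_A -> active={job_B:*/13, job_D:*/14}
Op 5: unregister job_D -> active={job_B:*/13}
Op 6: register job_D */10 -> active={job_B:*/13, job_D:*/10}
Op 7: register job_D */18 -> active={job_B:*/13, job_D:*/18}
Op 8: unregister job_D -> active={job_B:*/13}
Op 9: register job_A */2 -> active={job_A:*/2, job_B:*/13}
Op 10: unregister job_A -> active={job_B:*/13}
  job_B: interval 13, next fire after T=148 is 156
Earliest = 156, winner (lex tiebreak) = job_B

Answer: job_B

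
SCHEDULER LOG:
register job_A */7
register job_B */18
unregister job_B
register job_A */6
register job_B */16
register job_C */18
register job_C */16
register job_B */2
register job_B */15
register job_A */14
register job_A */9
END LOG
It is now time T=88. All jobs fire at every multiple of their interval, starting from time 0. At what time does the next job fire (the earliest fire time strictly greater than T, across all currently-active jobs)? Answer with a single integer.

Answer: 90

Derivation:
Op 1: register job_A */7 -> active={job_A:*/7}
Op 2: register job_B */18 -> active={job_A:*/7, job_B:*/18}
Op 3: unregister job_B -> active={job_A:*/7}
Op 4: register job_A */6 -> active={job_A:*/6}
Op 5: register job_B */16 -> active={job_A:*/6, job_B:*/16}
Op 6: register job_C */18 -> active={job_A:*/6, job_B:*/16, job_C:*/18}
Op 7: register job_C */16 -> active={job_A:*/6, job_B:*/16, job_C:*/16}
Op 8: register job_B */2 -> active={job_A:*/6, job_B:*/2, job_C:*/16}
Op 9: register job_B */15 -> active={job_A:*/6, job_B:*/15, job_C:*/16}
Op 10: register job_A */14 -> active={job_A:*/14, job_B:*/15, job_C:*/16}
Op 11: register job_A */9 -> active={job_A:*/9, job_B:*/15, job_C:*/16}
  job_A: interval 9, next fire after T=88 is 90
  job_B: interval 15, next fire after T=88 is 90
  job_C: interval 16, next fire after T=88 is 96
Earliest fire time = 90 (job job_A)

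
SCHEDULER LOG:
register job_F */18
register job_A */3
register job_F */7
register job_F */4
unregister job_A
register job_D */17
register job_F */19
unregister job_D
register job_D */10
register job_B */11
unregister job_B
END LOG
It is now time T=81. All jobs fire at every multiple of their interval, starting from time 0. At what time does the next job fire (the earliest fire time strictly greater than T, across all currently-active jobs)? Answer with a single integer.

Op 1: register job_F */18 -> active={job_F:*/18}
Op 2: register job_A */3 -> active={job_A:*/3, job_F:*/18}
Op 3: register job_F */7 -> active={job_A:*/3, job_F:*/7}
Op 4: register job_F */4 -> active={job_A:*/3, job_F:*/4}
Op 5: unregister job_A -> active={job_F:*/4}
Op 6: register job_D */17 -> active={job_D:*/17, job_F:*/4}
Op 7: register job_F */19 -> active={job_D:*/17, job_F:*/19}
Op 8: unregister job_D -> active={job_F:*/19}
Op 9: register job_D */10 -> active={job_D:*/10, job_F:*/19}
Op 10: register job_B */11 -> active={job_B:*/11, job_D:*/10, job_F:*/19}
Op 11: unregister job_B -> active={job_D:*/10, job_F:*/19}
  job_D: interval 10, next fire after T=81 is 90
  job_F: interval 19, next fire after T=81 is 95
Earliest fire time = 90 (job job_D)

Answer: 90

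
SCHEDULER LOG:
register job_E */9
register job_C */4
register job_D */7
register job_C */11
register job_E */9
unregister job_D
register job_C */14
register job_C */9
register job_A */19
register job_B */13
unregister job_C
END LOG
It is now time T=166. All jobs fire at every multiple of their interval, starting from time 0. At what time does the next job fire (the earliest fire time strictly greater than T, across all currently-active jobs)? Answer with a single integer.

Answer: 169

Derivation:
Op 1: register job_E */9 -> active={job_E:*/9}
Op 2: register job_C */4 -> active={job_C:*/4, job_E:*/9}
Op 3: register job_D */7 -> active={job_C:*/4, job_D:*/7, job_E:*/9}
Op 4: register job_C */11 -> active={job_C:*/11, job_D:*/7, job_E:*/9}
Op 5: register job_E */9 -> active={job_C:*/11, job_D:*/7, job_E:*/9}
Op 6: unregister job_D -> active={job_C:*/11, job_E:*/9}
Op 7: register job_C */14 -> active={job_C:*/14, job_E:*/9}
Op 8: register job_C */9 -> active={job_C:*/9, job_E:*/9}
Op 9: register job_A */19 -> active={job_A:*/19, job_C:*/9, job_E:*/9}
Op 10: register job_B */13 -> active={job_A:*/19, job_B:*/13, job_C:*/9, job_E:*/9}
Op 11: unregister job_C -> active={job_A:*/19, job_B:*/13, job_E:*/9}
  job_A: interval 19, next fire after T=166 is 171
  job_B: interval 13, next fire after T=166 is 169
  job_E: interval 9, next fire after T=166 is 171
Earliest fire time = 169 (job job_B)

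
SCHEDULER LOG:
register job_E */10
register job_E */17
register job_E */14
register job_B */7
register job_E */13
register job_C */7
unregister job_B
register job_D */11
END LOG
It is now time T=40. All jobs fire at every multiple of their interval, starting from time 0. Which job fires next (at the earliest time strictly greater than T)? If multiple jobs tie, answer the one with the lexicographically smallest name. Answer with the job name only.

Answer: job_C

Derivation:
Op 1: register job_E */10 -> active={job_E:*/10}
Op 2: register job_E */17 -> active={job_E:*/17}
Op 3: register job_E */14 -> active={job_E:*/14}
Op 4: register job_B */7 -> active={job_B:*/7, job_E:*/14}
Op 5: register job_E */13 -> active={job_B:*/7, job_E:*/13}
Op 6: register job_C */7 -> active={job_B:*/7, job_C:*/7, job_E:*/13}
Op 7: unregister job_B -> active={job_C:*/7, job_E:*/13}
Op 8: register job_D */11 -> active={job_C:*/7, job_D:*/11, job_E:*/13}
  job_C: interval 7, next fire after T=40 is 42
  job_D: interval 11, next fire after T=40 is 44
  job_E: interval 13, next fire after T=40 is 52
Earliest = 42, winner (lex tiebreak) = job_C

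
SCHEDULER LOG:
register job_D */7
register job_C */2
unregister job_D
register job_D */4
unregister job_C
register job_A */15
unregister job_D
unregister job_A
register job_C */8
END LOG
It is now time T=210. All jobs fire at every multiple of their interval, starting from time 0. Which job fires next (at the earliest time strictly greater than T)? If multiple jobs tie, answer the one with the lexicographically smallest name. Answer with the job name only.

Op 1: register job_D */7 -> active={job_D:*/7}
Op 2: register job_C */2 -> active={job_C:*/2, job_D:*/7}
Op 3: unregister job_D -> active={job_C:*/2}
Op 4: register job_D */4 -> active={job_C:*/2, job_D:*/4}
Op 5: unregister job_C -> active={job_D:*/4}
Op 6: register job_A */15 -> active={job_A:*/15, job_D:*/4}
Op 7: unregister job_D -> active={job_A:*/15}
Op 8: unregister job_A -> active={}
Op 9: register job_C */8 -> active={job_C:*/8}
  job_C: interval 8, next fire after T=210 is 216
Earliest = 216, winner (lex tiebreak) = job_C

Answer: job_C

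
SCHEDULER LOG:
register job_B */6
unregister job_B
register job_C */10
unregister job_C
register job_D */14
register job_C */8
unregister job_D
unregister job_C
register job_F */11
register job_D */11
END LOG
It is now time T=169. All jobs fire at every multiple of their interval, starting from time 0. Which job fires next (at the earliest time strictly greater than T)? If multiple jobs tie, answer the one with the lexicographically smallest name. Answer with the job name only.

Answer: job_D

Derivation:
Op 1: register job_B */6 -> active={job_B:*/6}
Op 2: unregister job_B -> active={}
Op 3: register job_C */10 -> active={job_C:*/10}
Op 4: unregister job_C -> active={}
Op 5: register job_D */14 -> active={job_D:*/14}
Op 6: register job_C */8 -> active={job_C:*/8, job_D:*/14}
Op 7: unregister job_D -> active={job_C:*/8}
Op 8: unregister job_C -> active={}
Op 9: register job_F */11 -> active={job_F:*/11}
Op 10: register job_D */11 -> active={job_D:*/11, job_F:*/11}
  job_D: interval 11, next fire after T=169 is 176
  job_F: interval 11, next fire after T=169 is 176
Earliest = 176, winner (lex tiebreak) = job_D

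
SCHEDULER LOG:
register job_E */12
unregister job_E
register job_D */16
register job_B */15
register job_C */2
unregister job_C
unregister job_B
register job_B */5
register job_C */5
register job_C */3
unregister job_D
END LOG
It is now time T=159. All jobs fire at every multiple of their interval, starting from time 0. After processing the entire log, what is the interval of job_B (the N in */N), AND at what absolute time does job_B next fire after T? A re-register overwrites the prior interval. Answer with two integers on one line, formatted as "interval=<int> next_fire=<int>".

Answer: interval=5 next_fire=160

Derivation:
Op 1: register job_E */12 -> active={job_E:*/12}
Op 2: unregister job_E -> active={}
Op 3: register job_D */16 -> active={job_D:*/16}
Op 4: register job_B */15 -> active={job_B:*/15, job_D:*/16}
Op 5: register job_C */2 -> active={job_B:*/15, job_C:*/2, job_D:*/16}
Op 6: unregister job_C -> active={job_B:*/15, job_D:*/16}
Op 7: unregister job_B -> active={job_D:*/16}
Op 8: register job_B */5 -> active={job_B:*/5, job_D:*/16}
Op 9: register job_C */5 -> active={job_B:*/5, job_C:*/5, job_D:*/16}
Op 10: register job_C */3 -> active={job_B:*/5, job_C:*/3, job_D:*/16}
Op 11: unregister job_D -> active={job_B:*/5, job_C:*/3}
Final interval of job_B = 5
Next fire of job_B after T=159: (159//5+1)*5 = 160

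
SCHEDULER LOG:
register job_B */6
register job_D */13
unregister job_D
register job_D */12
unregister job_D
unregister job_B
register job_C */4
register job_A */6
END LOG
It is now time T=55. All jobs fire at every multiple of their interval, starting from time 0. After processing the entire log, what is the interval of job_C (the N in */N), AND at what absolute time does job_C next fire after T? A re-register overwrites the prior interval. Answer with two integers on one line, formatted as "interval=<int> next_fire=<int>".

Answer: interval=4 next_fire=56

Derivation:
Op 1: register job_B */6 -> active={job_B:*/6}
Op 2: register job_D */13 -> active={job_B:*/6, job_D:*/13}
Op 3: unregister job_D -> active={job_B:*/6}
Op 4: register job_D */12 -> active={job_B:*/6, job_D:*/12}
Op 5: unregister job_D -> active={job_B:*/6}
Op 6: unregister job_B -> active={}
Op 7: register job_C */4 -> active={job_C:*/4}
Op 8: register job_A */6 -> active={job_A:*/6, job_C:*/4}
Final interval of job_C = 4
Next fire of job_C after T=55: (55//4+1)*4 = 56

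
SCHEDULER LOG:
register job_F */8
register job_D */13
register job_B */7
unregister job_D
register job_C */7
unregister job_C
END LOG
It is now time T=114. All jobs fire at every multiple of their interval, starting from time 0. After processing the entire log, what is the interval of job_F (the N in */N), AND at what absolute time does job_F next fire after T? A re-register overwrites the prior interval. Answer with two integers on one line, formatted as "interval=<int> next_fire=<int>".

Op 1: register job_F */8 -> active={job_F:*/8}
Op 2: register job_D */13 -> active={job_D:*/13, job_F:*/8}
Op 3: register job_B */7 -> active={job_B:*/7, job_D:*/13, job_F:*/8}
Op 4: unregister job_D -> active={job_B:*/7, job_F:*/8}
Op 5: register job_C */7 -> active={job_B:*/7, job_C:*/7, job_F:*/8}
Op 6: unregister job_C -> active={job_B:*/7, job_F:*/8}
Final interval of job_F = 8
Next fire of job_F after T=114: (114//8+1)*8 = 120

Answer: interval=8 next_fire=120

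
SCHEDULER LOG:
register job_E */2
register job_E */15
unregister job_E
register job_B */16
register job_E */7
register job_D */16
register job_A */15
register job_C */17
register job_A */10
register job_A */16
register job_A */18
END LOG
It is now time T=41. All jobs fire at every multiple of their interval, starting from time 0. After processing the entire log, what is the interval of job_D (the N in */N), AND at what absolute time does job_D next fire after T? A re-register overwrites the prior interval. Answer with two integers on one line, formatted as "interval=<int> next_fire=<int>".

Op 1: register job_E */2 -> active={job_E:*/2}
Op 2: register job_E */15 -> active={job_E:*/15}
Op 3: unregister job_E -> active={}
Op 4: register job_B */16 -> active={job_B:*/16}
Op 5: register job_E */7 -> active={job_B:*/16, job_E:*/7}
Op 6: register job_D */16 -> active={job_B:*/16, job_D:*/16, job_E:*/7}
Op 7: register job_A */15 -> active={job_A:*/15, job_B:*/16, job_D:*/16, job_E:*/7}
Op 8: register job_C */17 -> active={job_A:*/15, job_B:*/16, job_C:*/17, job_D:*/16, job_E:*/7}
Op 9: register job_A */10 -> active={job_A:*/10, job_B:*/16, job_C:*/17, job_D:*/16, job_E:*/7}
Op 10: register job_A */16 -> active={job_A:*/16, job_B:*/16, job_C:*/17, job_D:*/16, job_E:*/7}
Op 11: register job_A */18 -> active={job_A:*/18, job_B:*/16, job_C:*/17, job_D:*/16, job_E:*/7}
Final interval of job_D = 16
Next fire of job_D after T=41: (41//16+1)*16 = 48

Answer: interval=16 next_fire=48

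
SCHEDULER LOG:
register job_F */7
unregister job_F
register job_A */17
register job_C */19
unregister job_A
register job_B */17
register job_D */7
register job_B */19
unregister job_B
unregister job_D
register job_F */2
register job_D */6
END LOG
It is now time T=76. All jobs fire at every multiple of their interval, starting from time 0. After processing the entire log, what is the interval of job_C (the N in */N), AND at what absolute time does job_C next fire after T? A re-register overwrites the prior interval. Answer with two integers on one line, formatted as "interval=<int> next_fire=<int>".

Op 1: register job_F */7 -> active={job_F:*/7}
Op 2: unregister job_F -> active={}
Op 3: register job_A */17 -> active={job_A:*/17}
Op 4: register job_C */19 -> active={job_A:*/17, job_C:*/19}
Op 5: unregister job_A -> active={job_C:*/19}
Op 6: register job_B */17 -> active={job_B:*/17, job_C:*/19}
Op 7: register job_D */7 -> active={job_B:*/17, job_C:*/19, job_D:*/7}
Op 8: register job_B */19 -> active={job_B:*/19, job_C:*/19, job_D:*/7}
Op 9: unregister job_B -> active={job_C:*/19, job_D:*/7}
Op 10: unregister job_D -> active={job_C:*/19}
Op 11: register job_F */2 -> active={job_C:*/19, job_F:*/2}
Op 12: register job_D */6 -> active={job_C:*/19, job_D:*/6, job_F:*/2}
Final interval of job_C = 19
Next fire of job_C after T=76: (76//19+1)*19 = 95

Answer: interval=19 next_fire=95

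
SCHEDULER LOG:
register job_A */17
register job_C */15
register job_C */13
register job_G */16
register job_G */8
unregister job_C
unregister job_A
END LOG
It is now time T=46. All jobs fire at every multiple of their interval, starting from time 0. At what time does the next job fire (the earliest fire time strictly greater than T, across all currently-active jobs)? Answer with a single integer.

Answer: 48

Derivation:
Op 1: register job_A */17 -> active={job_A:*/17}
Op 2: register job_C */15 -> active={job_A:*/17, job_C:*/15}
Op 3: register job_C */13 -> active={job_A:*/17, job_C:*/13}
Op 4: register job_G */16 -> active={job_A:*/17, job_C:*/13, job_G:*/16}
Op 5: register job_G */8 -> active={job_A:*/17, job_C:*/13, job_G:*/8}
Op 6: unregister job_C -> active={job_A:*/17, job_G:*/8}
Op 7: unregister job_A -> active={job_G:*/8}
  job_G: interval 8, next fire after T=46 is 48
Earliest fire time = 48 (job job_G)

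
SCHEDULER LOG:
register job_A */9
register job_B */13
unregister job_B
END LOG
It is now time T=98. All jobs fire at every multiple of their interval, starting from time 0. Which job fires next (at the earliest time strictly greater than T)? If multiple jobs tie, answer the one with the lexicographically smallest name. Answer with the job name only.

Answer: job_A

Derivation:
Op 1: register job_A */9 -> active={job_A:*/9}
Op 2: register job_B */13 -> active={job_A:*/9, job_B:*/13}
Op 3: unregister job_B -> active={job_A:*/9}
  job_A: interval 9, next fire after T=98 is 99
Earliest = 99, winner (lex tiebreak) = job_A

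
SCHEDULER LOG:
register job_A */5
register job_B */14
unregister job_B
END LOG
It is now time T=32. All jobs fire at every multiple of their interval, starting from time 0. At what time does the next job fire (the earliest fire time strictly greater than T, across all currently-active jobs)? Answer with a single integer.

Op 1: register job_A */5 -> active={job_A:*/5}
Op 2: register job_B */14 -> active={job_A:*/5, job_B:*/14}
Op 3: unregister job_B -> active={job_A:*/5}
  job_A: interval 5, next fire after T=32 is 35
Earliest fire time = 35 (job job_A)

Answer: 35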